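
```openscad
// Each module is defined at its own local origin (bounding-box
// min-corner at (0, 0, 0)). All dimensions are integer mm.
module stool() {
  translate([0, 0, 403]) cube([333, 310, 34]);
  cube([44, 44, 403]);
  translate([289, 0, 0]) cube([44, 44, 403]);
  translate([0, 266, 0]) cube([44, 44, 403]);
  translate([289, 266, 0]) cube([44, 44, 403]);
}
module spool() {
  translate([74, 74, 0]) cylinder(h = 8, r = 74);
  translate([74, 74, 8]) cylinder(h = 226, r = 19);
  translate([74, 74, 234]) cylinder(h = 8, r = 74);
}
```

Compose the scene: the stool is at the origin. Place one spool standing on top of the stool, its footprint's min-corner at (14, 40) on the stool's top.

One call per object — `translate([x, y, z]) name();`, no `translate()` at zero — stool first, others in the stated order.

stool();
translate([14, 40, 437]) spool();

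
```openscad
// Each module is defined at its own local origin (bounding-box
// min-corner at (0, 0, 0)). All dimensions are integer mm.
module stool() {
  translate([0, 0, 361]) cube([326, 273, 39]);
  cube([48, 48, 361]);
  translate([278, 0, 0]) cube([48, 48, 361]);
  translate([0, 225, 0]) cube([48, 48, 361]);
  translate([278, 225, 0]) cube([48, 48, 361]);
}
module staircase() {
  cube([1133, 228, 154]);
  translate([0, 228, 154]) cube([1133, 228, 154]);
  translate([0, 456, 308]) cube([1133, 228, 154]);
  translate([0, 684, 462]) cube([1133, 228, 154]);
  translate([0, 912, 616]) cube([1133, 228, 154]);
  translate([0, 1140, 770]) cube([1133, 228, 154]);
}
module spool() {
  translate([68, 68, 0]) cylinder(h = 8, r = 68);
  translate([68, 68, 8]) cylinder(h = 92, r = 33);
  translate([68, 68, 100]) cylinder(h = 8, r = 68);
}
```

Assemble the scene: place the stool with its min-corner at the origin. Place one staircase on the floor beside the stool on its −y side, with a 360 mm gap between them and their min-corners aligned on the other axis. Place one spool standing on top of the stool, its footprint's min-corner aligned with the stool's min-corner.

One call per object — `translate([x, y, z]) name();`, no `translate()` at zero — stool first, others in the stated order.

stool();
translate([0, -1728, 0]) staircase();
translate([0, 0, 400]) spool();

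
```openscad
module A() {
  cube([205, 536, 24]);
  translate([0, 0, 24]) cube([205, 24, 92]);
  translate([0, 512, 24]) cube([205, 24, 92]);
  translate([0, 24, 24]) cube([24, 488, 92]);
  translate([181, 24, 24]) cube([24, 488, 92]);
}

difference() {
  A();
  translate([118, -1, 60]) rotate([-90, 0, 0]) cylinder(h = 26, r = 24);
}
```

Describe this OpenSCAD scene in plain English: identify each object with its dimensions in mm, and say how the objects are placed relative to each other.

A is an open storage box with external size 205×536×116 mm and wall thickness 24 mm (the base is also 24 mm thick). The base covers the whole footprint; the four walls stand on the base, with the y-facing walls full-width and the x-facing walls fitting between their inner faces.

The open box has a circular hole of radius 24 mm through its front wall, centred at (x = 118, z = 60).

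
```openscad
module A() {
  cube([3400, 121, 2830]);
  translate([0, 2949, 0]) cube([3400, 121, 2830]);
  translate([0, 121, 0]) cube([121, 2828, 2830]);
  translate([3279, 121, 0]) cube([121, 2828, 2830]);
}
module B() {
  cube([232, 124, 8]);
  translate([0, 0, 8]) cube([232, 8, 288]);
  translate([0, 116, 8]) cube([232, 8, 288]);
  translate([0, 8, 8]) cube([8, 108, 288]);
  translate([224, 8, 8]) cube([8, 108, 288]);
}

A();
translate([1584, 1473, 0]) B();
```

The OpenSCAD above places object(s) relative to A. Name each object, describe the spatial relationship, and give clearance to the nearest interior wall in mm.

Clearances: x = 1463, y = 1352; minimum 1352 mm.

A is a house frame. B is an open box. The open box sits inside the house frame, centred. The clearance to the nearest interior wall is 1352 mm.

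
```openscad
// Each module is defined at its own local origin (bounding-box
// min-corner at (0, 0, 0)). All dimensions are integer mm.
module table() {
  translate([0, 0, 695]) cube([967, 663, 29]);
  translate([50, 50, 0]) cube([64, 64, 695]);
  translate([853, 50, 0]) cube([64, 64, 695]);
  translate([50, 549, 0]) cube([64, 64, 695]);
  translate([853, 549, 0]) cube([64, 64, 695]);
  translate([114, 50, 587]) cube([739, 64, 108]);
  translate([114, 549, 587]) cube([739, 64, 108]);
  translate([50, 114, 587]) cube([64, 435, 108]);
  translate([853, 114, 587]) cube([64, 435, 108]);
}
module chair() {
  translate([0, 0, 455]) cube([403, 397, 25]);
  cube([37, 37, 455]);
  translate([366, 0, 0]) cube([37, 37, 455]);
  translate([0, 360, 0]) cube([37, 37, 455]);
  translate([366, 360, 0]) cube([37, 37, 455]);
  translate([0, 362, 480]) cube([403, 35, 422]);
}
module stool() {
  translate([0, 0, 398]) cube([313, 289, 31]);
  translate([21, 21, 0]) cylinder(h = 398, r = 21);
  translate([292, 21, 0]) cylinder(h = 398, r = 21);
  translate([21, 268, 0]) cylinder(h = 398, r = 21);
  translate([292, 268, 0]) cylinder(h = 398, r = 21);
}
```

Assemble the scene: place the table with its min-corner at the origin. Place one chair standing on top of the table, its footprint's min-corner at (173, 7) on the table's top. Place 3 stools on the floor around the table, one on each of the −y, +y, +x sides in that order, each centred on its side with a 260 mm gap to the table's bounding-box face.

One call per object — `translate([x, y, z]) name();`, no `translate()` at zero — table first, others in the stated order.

table();
translate([173, 7, 724]) chair();
translate([327, -549, 0]) stool();
translate([327, 923, 0]) stool();
translate([1227, 187, 0]) stool();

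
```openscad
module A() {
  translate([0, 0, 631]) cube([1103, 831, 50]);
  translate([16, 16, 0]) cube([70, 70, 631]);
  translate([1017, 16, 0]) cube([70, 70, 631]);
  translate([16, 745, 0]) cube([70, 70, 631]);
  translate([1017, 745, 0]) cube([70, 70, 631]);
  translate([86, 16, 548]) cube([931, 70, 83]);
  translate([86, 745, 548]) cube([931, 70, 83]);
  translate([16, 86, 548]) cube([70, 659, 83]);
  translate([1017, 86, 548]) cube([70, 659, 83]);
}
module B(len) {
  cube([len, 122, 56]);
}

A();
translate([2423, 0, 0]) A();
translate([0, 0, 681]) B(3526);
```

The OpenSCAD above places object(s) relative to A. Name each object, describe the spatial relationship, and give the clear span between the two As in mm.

Second table starts at x = 2423; first ends at x = 1103; clear span = 2423 − 1103 = 1320 mm.

A is a table. B is a beam. A beam spans the tops of two tables. The clear span between the two tables is 1320 mm.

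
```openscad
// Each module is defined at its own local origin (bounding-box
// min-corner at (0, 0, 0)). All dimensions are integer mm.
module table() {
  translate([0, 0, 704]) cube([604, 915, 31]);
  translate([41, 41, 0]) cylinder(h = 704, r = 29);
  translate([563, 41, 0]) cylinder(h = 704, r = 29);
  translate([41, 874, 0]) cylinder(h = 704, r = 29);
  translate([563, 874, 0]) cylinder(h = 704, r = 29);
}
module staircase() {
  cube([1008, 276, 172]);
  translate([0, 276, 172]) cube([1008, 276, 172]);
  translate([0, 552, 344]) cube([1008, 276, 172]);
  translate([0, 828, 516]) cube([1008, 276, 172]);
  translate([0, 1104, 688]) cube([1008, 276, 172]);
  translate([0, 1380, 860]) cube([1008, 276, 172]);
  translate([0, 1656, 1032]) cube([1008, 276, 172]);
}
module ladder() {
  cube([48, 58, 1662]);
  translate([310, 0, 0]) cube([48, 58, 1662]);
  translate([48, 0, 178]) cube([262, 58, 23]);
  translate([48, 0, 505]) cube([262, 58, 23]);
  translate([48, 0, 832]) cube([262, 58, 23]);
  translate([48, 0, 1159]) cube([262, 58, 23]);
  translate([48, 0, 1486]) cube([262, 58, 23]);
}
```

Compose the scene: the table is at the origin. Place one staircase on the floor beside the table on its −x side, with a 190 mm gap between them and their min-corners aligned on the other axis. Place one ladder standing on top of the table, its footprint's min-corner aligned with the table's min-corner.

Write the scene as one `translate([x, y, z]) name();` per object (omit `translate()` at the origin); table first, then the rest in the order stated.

table();
translate([-1198, 0, 0]) staircase();
translate([0, 0, 735]) ladder();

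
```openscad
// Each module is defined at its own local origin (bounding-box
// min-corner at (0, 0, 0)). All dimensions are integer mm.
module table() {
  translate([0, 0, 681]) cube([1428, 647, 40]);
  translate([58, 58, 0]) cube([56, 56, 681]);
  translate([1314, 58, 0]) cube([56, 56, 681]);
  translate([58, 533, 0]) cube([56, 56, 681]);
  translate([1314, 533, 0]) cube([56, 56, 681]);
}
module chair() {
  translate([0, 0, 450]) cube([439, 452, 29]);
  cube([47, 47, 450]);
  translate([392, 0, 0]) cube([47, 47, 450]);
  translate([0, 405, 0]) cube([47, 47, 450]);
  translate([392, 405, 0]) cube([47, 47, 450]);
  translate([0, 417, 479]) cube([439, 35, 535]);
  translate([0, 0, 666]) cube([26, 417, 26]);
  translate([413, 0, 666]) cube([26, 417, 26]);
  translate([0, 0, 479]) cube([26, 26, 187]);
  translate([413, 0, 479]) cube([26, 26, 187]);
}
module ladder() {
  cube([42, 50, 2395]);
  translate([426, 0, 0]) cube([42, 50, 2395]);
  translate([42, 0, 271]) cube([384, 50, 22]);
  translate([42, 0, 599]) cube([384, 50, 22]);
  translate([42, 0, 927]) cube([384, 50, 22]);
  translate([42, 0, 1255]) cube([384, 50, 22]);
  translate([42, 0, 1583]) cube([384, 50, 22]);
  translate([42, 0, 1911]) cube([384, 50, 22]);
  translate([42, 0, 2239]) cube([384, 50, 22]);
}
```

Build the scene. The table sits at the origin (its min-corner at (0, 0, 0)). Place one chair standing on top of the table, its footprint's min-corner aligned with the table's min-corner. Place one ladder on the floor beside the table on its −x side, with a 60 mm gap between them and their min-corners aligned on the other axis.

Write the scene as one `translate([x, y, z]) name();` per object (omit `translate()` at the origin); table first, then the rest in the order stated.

table();
translate([0, 0, 721]) chair();
translate([-528, 0, 0]) ladder();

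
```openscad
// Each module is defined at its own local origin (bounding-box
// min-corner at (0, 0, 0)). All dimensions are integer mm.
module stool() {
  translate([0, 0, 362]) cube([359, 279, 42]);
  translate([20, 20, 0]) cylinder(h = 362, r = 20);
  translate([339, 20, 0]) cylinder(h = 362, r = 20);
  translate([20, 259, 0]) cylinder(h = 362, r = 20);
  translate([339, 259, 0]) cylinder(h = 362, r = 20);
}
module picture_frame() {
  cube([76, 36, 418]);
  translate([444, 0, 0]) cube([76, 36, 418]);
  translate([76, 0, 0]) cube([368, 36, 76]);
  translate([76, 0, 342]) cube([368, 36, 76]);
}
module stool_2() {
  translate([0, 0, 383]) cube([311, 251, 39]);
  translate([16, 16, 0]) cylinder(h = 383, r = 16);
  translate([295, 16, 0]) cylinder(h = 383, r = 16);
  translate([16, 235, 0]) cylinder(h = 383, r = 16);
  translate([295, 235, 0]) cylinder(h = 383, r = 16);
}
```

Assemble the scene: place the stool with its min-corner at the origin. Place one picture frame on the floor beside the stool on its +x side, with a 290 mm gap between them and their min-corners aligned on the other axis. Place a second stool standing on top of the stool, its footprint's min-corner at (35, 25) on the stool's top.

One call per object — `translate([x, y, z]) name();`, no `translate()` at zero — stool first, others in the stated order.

stool();
translate([649, 0, 0]) picture_frame();
translate([35, 25, 404]) stool_2();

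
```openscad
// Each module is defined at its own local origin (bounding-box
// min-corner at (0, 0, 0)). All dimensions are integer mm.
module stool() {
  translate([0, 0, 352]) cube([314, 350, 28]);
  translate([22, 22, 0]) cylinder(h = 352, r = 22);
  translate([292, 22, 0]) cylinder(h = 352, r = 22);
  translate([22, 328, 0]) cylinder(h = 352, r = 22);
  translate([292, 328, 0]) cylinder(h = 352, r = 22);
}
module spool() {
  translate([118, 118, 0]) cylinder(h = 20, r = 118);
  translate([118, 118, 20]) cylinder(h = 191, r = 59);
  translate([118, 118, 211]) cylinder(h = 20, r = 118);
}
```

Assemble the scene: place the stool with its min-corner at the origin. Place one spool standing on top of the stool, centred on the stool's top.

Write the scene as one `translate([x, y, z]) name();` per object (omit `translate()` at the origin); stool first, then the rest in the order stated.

stool();
translate([39, 57, 380]) spool();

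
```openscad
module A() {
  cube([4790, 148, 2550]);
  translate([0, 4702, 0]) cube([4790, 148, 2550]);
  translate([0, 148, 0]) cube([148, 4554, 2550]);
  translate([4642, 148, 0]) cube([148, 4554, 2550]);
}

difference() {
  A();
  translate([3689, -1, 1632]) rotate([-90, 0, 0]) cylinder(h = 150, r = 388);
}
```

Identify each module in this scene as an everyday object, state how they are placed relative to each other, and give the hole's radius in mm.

The subtracted cylinder has r = 388 mm.

A is a house frame. The house frame has a circular hole through its front wall. The hole's radius is 388 mm.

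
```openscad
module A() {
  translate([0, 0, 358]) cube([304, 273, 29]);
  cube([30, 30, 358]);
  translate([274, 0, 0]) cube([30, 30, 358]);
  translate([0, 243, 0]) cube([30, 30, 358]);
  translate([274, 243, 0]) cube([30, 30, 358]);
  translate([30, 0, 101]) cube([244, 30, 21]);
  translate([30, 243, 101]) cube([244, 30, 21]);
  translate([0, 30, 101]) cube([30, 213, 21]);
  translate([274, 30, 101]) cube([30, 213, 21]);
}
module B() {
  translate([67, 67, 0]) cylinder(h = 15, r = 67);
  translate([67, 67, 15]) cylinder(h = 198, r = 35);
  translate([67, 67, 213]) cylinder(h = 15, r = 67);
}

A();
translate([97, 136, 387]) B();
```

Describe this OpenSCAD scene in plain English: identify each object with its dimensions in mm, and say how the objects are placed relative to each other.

A is a simple wooden stool: a rectangular seat 304 mm (x) by 273 mm (y), 29 mm thick, top face at z = 387 mm, on four square legs, each 30×30 mm in cross-section. The legs rest on z = 0, each flush with a corner of the seat. Four stretchers, 30 mm wide and 21 mm tall, connect adjacent legs with their undersides at z = 101 mm, each running between the inner faces of the legs it joins and aligned with the legs' outer faces on the other axis.

B is a spool: two coaxial disc flanges of radius 67 mm and thickness 15 mm, joined by a core cylinder of radius 35 mm and height 198 mm. The lower flange rests on z = 0 and the three cylinders share a vertical axis.

The spool is on top of the stool.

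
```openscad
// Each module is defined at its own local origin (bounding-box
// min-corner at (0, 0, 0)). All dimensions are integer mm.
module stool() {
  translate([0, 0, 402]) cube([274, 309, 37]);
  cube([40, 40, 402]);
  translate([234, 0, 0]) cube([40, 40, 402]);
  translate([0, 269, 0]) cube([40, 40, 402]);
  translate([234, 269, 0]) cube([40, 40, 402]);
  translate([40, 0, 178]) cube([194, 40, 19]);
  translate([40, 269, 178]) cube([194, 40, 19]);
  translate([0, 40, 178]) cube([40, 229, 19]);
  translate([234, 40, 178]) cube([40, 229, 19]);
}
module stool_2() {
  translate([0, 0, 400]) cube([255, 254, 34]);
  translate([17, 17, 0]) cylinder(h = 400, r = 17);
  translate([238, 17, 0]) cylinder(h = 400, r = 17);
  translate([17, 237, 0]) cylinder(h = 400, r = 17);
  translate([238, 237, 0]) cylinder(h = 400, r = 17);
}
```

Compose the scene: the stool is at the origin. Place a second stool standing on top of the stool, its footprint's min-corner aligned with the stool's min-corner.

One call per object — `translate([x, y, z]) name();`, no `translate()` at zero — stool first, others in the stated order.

stool();
translate([0, 0, 439]) stool_2();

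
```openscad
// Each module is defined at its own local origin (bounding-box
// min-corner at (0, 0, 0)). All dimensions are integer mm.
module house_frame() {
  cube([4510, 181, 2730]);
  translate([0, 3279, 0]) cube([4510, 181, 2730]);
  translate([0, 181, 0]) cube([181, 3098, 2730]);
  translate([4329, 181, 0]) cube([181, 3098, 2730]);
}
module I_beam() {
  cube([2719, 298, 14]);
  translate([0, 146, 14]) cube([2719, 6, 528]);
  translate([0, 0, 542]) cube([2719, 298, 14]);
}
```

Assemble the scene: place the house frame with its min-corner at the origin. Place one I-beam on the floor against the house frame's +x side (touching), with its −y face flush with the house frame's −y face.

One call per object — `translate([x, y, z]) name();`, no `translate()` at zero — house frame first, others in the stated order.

house_frame();
translate([4510, 0, 0]) I_beam();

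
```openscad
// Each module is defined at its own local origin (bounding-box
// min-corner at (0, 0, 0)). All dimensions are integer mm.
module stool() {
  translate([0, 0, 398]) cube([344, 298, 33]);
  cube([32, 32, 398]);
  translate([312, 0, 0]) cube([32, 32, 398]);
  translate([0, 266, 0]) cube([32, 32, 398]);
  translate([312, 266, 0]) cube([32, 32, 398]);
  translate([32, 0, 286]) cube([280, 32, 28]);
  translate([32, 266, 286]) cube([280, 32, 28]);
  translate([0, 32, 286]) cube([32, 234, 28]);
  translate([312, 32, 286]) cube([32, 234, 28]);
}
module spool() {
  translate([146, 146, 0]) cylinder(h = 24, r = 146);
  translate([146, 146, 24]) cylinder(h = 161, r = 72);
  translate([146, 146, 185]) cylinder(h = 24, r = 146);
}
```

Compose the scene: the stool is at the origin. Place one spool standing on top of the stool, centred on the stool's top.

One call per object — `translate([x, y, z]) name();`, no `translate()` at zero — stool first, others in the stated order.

stool();
translate([26, 3, 431]) spool();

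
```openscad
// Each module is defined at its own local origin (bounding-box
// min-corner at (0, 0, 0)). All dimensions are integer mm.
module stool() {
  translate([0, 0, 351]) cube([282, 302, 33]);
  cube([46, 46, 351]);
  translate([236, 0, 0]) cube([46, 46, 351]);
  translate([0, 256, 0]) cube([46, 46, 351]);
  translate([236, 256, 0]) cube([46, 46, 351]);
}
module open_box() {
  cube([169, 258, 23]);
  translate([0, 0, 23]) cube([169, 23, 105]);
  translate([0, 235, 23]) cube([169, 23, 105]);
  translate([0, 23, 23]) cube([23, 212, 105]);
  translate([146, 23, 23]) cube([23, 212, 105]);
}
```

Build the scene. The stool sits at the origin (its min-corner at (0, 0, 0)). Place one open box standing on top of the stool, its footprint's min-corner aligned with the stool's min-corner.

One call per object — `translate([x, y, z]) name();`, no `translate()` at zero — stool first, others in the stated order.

stool();
translate([0, 0, 384]) open_box();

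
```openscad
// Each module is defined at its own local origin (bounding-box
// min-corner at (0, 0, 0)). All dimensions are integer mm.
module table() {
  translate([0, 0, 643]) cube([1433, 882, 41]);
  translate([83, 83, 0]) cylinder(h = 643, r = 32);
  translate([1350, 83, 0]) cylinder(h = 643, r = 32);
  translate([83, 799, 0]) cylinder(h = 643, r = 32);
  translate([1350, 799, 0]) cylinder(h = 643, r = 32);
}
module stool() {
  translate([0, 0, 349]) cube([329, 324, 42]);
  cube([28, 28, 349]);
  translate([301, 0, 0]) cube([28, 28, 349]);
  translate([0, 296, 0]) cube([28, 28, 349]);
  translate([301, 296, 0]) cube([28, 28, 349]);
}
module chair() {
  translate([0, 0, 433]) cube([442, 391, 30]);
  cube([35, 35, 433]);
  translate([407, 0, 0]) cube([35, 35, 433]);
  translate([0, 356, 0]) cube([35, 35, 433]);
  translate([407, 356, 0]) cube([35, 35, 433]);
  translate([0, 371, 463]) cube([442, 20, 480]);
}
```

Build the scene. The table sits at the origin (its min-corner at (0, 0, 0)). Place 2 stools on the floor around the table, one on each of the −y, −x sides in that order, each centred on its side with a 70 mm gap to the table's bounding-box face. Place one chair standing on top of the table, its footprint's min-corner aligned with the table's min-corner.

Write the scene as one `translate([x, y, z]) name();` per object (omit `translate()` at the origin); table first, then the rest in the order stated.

table();
translate([552, -394, 0]) stool();
translate([-399, 279, 0]) stool();
translate([0, 0, 684]) chair();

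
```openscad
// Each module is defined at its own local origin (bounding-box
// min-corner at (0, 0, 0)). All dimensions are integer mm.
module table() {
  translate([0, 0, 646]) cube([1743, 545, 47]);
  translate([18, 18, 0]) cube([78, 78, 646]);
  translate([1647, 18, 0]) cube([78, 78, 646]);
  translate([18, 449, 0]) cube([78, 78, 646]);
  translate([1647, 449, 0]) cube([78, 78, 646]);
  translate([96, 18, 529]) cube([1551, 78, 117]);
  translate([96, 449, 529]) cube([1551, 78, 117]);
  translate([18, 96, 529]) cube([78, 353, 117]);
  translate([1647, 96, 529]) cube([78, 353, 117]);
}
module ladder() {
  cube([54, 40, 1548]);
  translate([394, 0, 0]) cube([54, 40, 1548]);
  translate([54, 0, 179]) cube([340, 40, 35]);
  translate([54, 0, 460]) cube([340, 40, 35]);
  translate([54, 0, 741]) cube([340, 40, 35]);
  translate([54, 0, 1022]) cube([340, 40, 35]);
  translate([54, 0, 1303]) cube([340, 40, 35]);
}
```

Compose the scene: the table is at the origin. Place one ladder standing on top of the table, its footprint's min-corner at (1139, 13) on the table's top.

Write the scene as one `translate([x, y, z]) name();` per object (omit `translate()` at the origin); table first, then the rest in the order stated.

table();
translate([1139, 13, 693]) ladder();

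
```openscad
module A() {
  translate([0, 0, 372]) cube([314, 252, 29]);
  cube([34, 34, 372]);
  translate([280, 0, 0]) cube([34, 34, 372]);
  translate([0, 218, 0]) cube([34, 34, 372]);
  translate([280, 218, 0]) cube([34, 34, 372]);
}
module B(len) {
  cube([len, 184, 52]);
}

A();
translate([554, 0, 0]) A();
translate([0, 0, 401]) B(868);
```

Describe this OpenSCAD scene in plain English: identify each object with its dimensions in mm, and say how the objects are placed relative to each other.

A is a simple wooden stool: a rectangular seat 314 mm (x) by 252 mm (y), 29 mm thick, top face at z = 401 mm, on four square legs, each 34×34 mm in cross-section. The legs rest on z = 0, each flush with a corner of the seat.

B is a rectangular beam 868 mm long (x), 184 mm deep (y), 52 mm thick (z).

The beam spans the tops of two stools placed 240 mm apart, resting at z = 401 mm.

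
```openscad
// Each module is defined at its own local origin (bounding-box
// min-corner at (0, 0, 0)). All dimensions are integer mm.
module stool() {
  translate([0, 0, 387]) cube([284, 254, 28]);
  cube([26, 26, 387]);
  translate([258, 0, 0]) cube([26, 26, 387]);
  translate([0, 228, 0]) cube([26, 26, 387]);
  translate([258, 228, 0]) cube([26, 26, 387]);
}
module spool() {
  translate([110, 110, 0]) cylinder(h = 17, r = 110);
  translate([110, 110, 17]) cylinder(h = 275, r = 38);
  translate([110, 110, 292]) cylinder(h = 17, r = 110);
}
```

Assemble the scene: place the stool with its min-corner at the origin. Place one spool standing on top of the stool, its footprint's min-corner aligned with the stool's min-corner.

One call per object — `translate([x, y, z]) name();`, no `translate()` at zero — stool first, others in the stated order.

stool();
translate([0, 0, 415]) spool();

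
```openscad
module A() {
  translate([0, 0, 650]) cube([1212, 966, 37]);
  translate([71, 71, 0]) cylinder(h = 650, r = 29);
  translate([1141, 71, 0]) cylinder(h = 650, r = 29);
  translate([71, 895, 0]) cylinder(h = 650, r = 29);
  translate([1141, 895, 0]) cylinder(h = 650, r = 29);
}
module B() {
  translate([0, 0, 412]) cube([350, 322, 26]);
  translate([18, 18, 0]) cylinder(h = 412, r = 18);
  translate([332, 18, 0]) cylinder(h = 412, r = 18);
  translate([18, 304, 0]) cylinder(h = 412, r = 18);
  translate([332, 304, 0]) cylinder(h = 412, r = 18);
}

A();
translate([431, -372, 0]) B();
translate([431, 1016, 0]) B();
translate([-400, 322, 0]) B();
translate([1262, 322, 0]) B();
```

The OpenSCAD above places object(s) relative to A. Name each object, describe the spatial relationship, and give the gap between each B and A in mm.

A is a table. B is a stool. Four stools sit around the table at the −y, +y, −x, +x sides. The gap between each stool and the table is 50 mm.

Each stool's nearest face is 50 mm from the table's bounding box.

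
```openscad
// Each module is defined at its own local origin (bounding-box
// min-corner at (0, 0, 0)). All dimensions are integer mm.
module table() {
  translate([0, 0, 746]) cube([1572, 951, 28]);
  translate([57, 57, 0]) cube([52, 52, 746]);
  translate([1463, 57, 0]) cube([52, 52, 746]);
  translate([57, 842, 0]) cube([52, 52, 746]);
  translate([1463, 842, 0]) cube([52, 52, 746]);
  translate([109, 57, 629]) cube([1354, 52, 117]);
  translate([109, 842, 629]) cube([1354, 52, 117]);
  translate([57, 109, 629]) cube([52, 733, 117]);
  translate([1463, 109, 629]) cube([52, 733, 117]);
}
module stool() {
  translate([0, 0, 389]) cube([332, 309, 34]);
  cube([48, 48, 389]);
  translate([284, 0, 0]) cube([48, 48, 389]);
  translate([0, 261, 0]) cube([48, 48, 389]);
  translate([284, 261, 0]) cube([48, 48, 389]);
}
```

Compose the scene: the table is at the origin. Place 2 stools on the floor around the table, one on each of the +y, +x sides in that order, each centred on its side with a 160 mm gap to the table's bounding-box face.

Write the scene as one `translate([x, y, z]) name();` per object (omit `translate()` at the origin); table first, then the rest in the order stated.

table();
translate([620, 1111, 0]) stool();
translate([1732, 321, 0]) stool();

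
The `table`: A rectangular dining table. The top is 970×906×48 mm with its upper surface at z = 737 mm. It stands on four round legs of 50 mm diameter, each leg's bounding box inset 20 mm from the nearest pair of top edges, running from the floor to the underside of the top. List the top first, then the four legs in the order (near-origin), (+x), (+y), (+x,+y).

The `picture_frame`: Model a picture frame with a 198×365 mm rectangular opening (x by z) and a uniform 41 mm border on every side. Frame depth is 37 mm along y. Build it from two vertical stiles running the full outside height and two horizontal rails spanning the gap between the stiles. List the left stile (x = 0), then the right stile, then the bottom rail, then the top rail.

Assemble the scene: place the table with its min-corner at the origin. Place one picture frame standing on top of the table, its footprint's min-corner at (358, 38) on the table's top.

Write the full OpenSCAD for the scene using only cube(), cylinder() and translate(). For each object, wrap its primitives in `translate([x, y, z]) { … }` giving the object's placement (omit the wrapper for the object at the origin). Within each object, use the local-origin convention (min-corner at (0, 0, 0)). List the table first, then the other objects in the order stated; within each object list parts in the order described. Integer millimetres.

translate([0, 0, 689]) cube([970, 906, 48]);
translate([45, 45, 0]) cylinder(h = 689, r = 25);
translate([925, 45, 0]) cylinder(h = 689, r = 25);
translate([45, 861, 0]) cylinder(h = 689, r = 25);
translate([925, 861, 0]) cylinder(h = 689, r = 25);
translate([358, 38, 737]) {
  cube([41, 37, 447]);
  translate([239, 0, 0]) cube([41, 37, 447]);
  translate([41, 0, 0]) cube([198, 37, 41]);
  translate([41, 0, 406]) cube([198, 37, 41]);
}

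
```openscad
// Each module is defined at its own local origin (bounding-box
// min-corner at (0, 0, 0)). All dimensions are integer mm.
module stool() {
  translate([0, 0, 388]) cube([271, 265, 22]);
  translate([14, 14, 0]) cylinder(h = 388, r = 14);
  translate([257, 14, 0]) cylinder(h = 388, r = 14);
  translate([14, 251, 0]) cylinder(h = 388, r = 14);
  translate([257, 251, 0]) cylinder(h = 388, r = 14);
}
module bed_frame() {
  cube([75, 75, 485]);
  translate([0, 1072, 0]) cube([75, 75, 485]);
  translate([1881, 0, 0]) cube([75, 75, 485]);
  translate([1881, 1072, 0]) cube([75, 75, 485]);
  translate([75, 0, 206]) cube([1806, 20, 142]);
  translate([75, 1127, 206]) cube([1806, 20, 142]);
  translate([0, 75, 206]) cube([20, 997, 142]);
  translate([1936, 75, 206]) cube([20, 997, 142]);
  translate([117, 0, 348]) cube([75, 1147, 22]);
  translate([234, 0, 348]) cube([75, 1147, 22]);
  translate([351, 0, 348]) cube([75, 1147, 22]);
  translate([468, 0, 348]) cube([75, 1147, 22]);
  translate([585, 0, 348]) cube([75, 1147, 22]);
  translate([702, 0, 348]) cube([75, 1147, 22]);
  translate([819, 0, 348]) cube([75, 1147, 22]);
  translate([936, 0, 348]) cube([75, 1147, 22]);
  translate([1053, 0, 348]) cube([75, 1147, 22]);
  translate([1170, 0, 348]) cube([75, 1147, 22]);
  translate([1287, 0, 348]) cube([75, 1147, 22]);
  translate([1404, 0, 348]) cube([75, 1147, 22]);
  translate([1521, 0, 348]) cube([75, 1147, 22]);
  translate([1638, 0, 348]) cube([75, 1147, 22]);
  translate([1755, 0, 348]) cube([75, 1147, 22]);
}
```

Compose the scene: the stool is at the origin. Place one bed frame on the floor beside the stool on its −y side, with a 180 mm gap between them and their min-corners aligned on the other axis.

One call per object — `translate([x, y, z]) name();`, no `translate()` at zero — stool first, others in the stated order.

stool();
translate([0, -1327, 0]) bed_frame();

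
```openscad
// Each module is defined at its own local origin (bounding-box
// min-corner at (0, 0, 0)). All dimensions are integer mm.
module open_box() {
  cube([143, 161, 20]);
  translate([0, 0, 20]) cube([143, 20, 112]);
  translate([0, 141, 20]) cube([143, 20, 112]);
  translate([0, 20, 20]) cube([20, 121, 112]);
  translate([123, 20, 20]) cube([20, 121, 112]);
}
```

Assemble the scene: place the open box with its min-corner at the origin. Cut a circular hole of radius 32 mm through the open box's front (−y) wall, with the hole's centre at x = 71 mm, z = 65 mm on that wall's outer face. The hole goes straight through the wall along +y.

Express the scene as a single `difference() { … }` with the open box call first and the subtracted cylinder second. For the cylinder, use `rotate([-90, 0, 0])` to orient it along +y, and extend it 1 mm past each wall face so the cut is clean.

difference() {
  open_box();
  translate([71, -1, 65]) rotate([-90, 0, 0]) cylinder(h = 22, r = 32);
}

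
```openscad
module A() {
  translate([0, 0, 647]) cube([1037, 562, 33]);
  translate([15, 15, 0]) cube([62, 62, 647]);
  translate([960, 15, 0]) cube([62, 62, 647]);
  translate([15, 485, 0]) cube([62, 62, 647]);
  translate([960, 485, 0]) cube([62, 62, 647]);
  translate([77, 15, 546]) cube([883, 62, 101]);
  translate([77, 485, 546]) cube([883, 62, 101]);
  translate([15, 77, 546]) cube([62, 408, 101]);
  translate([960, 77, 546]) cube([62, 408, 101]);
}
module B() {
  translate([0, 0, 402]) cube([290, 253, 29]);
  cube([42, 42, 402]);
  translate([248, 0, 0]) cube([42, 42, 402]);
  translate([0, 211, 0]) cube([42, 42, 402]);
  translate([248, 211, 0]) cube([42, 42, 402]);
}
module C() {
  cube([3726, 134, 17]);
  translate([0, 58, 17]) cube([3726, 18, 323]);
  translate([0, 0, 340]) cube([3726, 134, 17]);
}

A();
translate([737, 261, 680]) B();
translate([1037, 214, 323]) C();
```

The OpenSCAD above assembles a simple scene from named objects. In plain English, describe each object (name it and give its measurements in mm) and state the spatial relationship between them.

A is a table with a 1037×562 mm rectangular top, 33 mm thick, top surface at z = 680 mm, supported by four 62×62 mm square legs, each inset 15 mm from the nearest pair of top edges, running from the floor. Four apron rails, 62 mm thick and 101 mm tall, run between adjacent legs with their top edges flush with the underside of the top and their outer faces flush with the legs' outer faces.

B is a four-legged stool. The seat is a 290×253×29 mm slab whose top surface is at z = 431 mm; four square legs, each 42×42 mm in cross-section, run from the floor (z = 0) to the underside of the seat, each flush with a corner of the seat.

C is an I-beam lying along x, 3726 mm long. Overall section height 357 mm. Two flanges 134 mm wide (y) and 17 mm thick, one on the floor and one at the top; a web 18 mm thick runs between them, centred on the flange width.

The stool is on top of the table. The I-beam is beside the table with their tops flush at z = 680.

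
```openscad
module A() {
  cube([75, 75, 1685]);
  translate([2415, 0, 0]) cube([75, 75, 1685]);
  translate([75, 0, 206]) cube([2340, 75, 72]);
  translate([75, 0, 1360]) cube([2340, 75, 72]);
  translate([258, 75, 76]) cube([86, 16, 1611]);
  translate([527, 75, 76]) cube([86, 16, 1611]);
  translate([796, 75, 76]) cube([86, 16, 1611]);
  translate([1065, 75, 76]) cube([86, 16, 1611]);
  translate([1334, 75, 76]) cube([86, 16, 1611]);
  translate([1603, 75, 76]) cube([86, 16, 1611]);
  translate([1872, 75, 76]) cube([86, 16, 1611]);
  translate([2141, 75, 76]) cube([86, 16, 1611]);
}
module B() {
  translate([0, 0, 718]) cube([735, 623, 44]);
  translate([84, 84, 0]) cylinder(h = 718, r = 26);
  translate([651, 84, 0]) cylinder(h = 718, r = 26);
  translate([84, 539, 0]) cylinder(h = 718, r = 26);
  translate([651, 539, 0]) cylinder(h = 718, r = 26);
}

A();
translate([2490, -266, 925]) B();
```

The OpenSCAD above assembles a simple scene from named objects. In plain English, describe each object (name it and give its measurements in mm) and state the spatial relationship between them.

A is a fence section. Two 75×75 mm posts, 1685 mm tall, stand on the floor with a clear span of 2340 mm between their inner faces. Two horizontal rails of 75×72 mm section span the gap between the posts with their undersides at z = 206 mm and z = 1360 mm, flush with the posts' −y face. 8 pickets, each 86 mm wide, 16 mm thick and 1611 mm tall, are fixed to the +y face of the rails with their bottoms at z = 76 mm, evenly spaced across the span with equal gaps (rounded down to the nearest mm) at the −x end and between each pair — any rounding remainder accumulates at the +x end.

B is a rectangular dining table. The top is 735×623×44 mm with its upper surface at z = 762 mm. It stands on four round legs of 52 mm diameter, each leg's bounding box inset 58 mm from the nearest pair of top edges, running from the floor to the underside of the top.

The table is beside the fence section with their tops flush at z = 1687.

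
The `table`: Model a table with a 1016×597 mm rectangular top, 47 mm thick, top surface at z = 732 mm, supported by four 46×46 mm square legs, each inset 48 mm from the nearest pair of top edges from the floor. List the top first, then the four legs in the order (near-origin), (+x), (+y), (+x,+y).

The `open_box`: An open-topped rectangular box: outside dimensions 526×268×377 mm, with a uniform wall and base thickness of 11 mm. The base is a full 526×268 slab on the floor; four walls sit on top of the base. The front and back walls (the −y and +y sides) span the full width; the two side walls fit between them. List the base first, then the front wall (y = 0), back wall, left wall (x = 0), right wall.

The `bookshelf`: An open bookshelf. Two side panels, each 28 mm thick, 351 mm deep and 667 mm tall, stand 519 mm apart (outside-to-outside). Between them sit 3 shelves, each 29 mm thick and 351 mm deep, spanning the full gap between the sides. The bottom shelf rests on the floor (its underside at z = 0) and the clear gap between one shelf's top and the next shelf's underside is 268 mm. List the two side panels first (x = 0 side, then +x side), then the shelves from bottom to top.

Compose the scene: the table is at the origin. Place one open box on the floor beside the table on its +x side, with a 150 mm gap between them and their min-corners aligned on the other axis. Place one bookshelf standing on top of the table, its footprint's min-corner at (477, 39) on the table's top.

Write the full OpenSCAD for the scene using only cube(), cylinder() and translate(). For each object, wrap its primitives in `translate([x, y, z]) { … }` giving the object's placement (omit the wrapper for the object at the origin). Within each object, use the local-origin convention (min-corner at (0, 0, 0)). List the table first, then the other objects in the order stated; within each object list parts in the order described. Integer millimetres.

translate([0, 0, 685]) cube([1016, 597, 47]);
translate([48, 48, 0]) cube([46, 46, 685]);
translate([922, 48, 0]) cube([46, 46, 685]);
translate([48, 503, 0]) cube([46, 46, 685]);
translate([922, 503, 0]) cube([46, 46, 685]);
translate([1166, 0, 0]) {
  cube([526, 268, 11]);
  translate([0, 0, 11]) cube([526, 11, 366]);
  translate([0, 257, 11]) cube([526, 11, 366]);
  translate([0, 11, 11]) cube([11, 246, 366]);
  translate([515, 11, 11]) cube([11, 246, 366]);
}
translate([477, 39, 732]) {
  cube([28, 351, 667]);
  translate([491, 0, 0]) cube([28, 351, 667]);
  translate([28, 0, 0]) cube([463, 351, 29]);
  translate([28, 0, 297]) cube([463, 351, 29]);
  translate([28, 0, 594]) cube([463, 351, 29]);
}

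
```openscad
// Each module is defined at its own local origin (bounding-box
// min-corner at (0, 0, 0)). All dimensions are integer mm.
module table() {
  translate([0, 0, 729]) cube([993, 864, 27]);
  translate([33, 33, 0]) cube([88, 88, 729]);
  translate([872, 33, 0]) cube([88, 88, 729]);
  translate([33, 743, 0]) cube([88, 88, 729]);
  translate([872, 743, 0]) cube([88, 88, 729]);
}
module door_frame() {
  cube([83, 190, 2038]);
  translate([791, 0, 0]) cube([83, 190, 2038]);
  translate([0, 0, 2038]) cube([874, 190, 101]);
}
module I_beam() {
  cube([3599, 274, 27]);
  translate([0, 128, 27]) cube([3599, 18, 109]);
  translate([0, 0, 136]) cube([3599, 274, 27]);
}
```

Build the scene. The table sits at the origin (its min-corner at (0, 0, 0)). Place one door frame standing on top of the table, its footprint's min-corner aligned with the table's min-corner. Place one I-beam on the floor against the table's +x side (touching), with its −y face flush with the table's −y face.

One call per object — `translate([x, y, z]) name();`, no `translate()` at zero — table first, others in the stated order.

table();
translate([0, 0, 756]) door_frame();
translate([993, 0, 0]) I_beam();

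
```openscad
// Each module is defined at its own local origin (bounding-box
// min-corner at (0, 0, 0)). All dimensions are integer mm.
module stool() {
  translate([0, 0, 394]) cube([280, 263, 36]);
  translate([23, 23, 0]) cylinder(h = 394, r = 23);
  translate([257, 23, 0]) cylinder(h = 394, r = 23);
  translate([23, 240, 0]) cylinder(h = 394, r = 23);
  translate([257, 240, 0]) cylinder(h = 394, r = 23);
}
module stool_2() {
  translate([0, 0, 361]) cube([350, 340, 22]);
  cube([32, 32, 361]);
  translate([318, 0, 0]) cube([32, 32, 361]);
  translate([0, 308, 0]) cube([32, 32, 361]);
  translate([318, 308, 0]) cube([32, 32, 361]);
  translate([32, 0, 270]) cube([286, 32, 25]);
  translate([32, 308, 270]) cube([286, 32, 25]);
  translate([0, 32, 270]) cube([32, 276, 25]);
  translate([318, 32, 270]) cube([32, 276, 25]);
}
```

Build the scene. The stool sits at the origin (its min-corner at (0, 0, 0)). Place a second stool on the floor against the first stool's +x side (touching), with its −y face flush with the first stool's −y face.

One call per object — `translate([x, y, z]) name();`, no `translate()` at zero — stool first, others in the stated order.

stool();
translate([280, 0, 0]) stool_2();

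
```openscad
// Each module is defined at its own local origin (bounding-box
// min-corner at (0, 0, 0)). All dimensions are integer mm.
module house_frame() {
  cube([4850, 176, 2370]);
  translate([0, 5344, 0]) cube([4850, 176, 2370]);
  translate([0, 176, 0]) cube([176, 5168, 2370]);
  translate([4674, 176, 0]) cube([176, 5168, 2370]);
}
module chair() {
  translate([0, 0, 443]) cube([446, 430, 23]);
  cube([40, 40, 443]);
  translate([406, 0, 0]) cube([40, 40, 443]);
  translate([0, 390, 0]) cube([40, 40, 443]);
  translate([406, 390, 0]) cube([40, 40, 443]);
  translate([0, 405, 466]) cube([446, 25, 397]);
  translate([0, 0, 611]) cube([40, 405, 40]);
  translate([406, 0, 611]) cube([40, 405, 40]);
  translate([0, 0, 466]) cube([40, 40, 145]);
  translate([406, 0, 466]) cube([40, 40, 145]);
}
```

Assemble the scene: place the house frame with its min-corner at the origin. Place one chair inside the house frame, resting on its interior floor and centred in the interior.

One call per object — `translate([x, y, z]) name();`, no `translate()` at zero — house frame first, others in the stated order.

house_frame();
translate([2202, 2545, 0]) chair();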